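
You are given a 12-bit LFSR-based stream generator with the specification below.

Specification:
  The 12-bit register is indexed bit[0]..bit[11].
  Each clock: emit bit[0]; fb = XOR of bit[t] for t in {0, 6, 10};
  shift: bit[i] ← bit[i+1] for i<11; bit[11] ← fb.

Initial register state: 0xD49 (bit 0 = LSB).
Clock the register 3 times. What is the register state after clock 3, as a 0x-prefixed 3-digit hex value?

0x7A9

reg_0 = 0xD49
clock 1: out=1, reg = 0xEA4
clock 2: out=0, reg = 0xF52
clock 3: out=0, reg = 0x7A9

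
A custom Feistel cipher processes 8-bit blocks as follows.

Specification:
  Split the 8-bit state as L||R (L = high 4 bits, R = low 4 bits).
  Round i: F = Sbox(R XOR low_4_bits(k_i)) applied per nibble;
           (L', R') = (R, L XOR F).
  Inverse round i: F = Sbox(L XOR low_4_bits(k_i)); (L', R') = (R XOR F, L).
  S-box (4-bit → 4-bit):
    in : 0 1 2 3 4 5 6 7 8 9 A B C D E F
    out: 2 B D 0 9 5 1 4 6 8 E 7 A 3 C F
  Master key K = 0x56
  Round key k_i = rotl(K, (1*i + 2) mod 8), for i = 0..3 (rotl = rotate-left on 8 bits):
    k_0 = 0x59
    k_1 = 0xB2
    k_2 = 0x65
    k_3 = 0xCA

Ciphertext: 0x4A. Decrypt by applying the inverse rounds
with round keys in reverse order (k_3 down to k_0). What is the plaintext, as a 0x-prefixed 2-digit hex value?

s_0 = ciphertext = 0x4A
s_1 = InvRound(s_0, k_3) = 0x64
s_2 = InvRound(s_1, k_2) = 0x46
s_3 = InvRound(s_2, k_1) = 0x74
s_4 = InvRound(s_3, k_0) = 0x87

0x87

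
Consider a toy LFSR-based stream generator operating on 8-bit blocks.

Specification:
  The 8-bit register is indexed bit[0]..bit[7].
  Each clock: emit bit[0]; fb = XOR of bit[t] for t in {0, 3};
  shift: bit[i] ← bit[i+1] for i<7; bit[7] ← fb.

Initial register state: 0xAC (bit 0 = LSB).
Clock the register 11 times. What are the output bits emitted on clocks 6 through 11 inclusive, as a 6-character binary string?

reg_0 = 0xAC
clock 1: out=0, reg = 0xD6
clock 2: out=0, reg = 0x6B
clock 3: out=1, reg = 0x35
clock 4: out=1, reg = 0x9A
clock 5: out=0, reg = 0xCD
clock 6: out=1, reg = 0x66
clock 7: out=0, reg = 0x33
clock 8: out=1, reg = 0x99
clock 9: out=1, reg = 0x4C
clock 10: out=0, reg = 0xA6
clock 11: out=0, reg = 0x53

101100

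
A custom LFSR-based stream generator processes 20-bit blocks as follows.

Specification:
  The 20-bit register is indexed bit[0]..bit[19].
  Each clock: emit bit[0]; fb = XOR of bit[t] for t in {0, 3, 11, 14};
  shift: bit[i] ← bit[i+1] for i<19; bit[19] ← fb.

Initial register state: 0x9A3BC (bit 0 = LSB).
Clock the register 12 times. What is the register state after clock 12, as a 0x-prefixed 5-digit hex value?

0x2999A

reg_0 = 0x9A3BC
clock 1: out=0, reg = 0xCD1DE
clock 2: out=0, reg = 0x668EF
clock 3: out=1, reg = 0x33477
clock 4: out=1, reg = 0x99A3B
clock 5: out=1, reg = 0xCCD1D
clock 6: out=1, reg = 0x6668E
clock 7: out=0, reg = 0x33347
clock 8: out=1, reg = 0x999A3
clock 9: out=1, reg = 0x4CCD1
clock 10: out=1, reg = 0xA6668
clock 11: out=0, reg = 0x53334
clock 12: out=0, reg = 0x2999A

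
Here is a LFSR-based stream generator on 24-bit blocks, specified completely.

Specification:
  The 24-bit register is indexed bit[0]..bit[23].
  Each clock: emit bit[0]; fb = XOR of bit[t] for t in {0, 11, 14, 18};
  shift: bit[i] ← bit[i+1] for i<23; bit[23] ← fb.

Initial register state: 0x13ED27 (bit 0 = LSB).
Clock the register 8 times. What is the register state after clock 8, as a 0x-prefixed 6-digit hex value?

reg_0 = 0x13ED27
clock 1: out=1, reg = 0x89F693
clock 2: out=1, reg = 0x44FB49
clock 3: out=1, reg = 0x227DA4
clock 4: out=0, reg = 0x113ED2
clock 5: out=0, reg = 0x889F69
clock 6: out=1, reg = 0x444FB4
clock 7: out=0, reg = 0xA227DA
clock 8: out=0, reg = 0x5113ED

0x5113ED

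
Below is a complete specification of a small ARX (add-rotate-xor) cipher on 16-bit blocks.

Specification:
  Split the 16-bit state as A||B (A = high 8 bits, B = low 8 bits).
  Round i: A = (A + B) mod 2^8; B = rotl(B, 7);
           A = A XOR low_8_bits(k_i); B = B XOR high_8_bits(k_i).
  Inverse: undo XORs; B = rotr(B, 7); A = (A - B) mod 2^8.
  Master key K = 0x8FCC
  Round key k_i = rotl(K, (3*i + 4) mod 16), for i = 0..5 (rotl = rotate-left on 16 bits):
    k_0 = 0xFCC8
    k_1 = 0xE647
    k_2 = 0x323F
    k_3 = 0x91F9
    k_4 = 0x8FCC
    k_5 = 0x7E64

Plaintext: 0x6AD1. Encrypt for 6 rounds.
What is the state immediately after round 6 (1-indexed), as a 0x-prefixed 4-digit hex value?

0x6755

s_0 = plaintext = 0x6AD1
s_1 = Round(s_0, k_0) = 0xF314
s_2 = Round(s_1, k_1) = 0x40EC
s_3 = Round(s_2, k_2) = 0x1344
s_4 = Round(s_3, k_3) = 0xAEB3
s_5 = Round(s_4, k_4) = 0xAD56
s_6 = Round(s_5, k_5) = 0x6755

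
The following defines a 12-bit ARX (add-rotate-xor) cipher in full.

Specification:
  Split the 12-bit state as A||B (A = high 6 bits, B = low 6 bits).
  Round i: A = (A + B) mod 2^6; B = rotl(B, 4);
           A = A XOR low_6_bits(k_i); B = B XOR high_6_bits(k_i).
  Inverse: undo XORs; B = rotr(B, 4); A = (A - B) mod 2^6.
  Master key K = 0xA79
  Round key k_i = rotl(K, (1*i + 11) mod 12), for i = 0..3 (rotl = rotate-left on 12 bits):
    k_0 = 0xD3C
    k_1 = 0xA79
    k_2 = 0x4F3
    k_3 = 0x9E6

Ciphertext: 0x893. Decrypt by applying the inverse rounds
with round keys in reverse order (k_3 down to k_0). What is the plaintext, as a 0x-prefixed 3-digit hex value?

0x809

s_0 = ciphertext = 0x893
s_1 = InvRound(s_0, k_3) = 0xC53
s_2 = InvRound(s_1, k_2) = 0x080
s_3 = InvRound(s_2, k_1) = 0x566
s_4 = InvRound(s_3, k_0) = 0x809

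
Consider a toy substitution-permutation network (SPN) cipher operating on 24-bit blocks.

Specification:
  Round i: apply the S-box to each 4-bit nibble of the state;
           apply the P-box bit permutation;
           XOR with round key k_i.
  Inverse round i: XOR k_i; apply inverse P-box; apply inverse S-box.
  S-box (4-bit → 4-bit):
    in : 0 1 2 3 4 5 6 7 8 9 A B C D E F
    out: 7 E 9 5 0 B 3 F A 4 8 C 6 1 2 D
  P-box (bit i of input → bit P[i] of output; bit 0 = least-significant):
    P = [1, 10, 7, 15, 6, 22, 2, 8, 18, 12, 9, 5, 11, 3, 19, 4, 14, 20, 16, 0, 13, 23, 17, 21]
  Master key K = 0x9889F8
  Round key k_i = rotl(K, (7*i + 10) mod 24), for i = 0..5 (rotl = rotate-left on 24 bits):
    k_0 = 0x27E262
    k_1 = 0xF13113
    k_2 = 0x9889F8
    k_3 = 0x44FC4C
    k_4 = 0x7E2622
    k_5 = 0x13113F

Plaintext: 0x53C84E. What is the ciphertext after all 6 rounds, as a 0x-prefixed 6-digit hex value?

0x5907E4

s_0 = plaintext = 0x53C84E
s_1 = Round(s_0, k_0) = 0x8E964A
s_2 = Round(s_1, k_1) = 0x4DA113
s_3 = Round(s_2, k_2) = 0xD8DA4E
s_4 = Round(s_3, k_3) = 0x54D06D
s_5 = Round(s_4, k_4) = 0x9A1C60
s_6 = Round(s_5, k_5) = 0x5907E4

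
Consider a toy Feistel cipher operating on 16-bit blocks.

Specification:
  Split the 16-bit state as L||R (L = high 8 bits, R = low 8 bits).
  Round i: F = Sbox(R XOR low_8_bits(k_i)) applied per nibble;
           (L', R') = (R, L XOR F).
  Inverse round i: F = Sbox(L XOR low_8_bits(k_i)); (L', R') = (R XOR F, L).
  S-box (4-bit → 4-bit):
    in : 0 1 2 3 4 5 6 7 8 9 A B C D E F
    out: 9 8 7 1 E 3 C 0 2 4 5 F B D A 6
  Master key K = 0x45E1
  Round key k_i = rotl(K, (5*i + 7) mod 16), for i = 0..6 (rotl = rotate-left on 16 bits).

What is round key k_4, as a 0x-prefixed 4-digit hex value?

0x0A2F

K = 0x45E1
k_0 = rotl(K, (5*0+7) mod 16) = rotl(K, 7) = 0xF0A2
k_1 = rotl(K, (5*1+7) mod 16) = rotl(K, 12) = 0x145E
k_2 = rotl(K, (5*2+7) mod 16) = rotl(K, 1) = 0x8BC2
k_3 = rotl(K, (5*3+7) mod 16) = rotl(K, 6) = 0x7851
k_4 = rotl(K, (5*4+7) mod 16) = rotl(K, 11) = 0x0A2F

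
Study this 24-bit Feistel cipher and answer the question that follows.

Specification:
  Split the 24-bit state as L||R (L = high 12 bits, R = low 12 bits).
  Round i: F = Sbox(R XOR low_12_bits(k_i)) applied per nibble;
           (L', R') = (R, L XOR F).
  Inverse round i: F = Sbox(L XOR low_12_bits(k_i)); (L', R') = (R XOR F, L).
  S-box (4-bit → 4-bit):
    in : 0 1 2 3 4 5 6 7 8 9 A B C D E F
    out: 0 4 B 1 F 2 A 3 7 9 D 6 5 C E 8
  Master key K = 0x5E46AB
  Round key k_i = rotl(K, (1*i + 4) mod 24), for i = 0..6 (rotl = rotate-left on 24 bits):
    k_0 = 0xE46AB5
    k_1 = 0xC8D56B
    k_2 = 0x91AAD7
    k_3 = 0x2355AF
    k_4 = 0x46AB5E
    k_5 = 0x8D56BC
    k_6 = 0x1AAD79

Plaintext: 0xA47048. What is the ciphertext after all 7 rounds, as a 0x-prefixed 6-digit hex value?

0x6D38CF

s_0 = plaintext = 0xA47048
s_1 = Round(s_0, k_0) = 0x0487CB
s_2 = Round(s_1, k_1) = 0x7CBB98
s_3 = Round(s_2, k_2) = 0xB98333
s_4 = Round(s_3, k_3) = 0x33310D
s_5 = Round(s_4, k_4) = 0x10DE12
s_6 = Round(s_5, k_5) = 0xE126D3
s_7 = Round(s_6, k_6) = 0x6D38CF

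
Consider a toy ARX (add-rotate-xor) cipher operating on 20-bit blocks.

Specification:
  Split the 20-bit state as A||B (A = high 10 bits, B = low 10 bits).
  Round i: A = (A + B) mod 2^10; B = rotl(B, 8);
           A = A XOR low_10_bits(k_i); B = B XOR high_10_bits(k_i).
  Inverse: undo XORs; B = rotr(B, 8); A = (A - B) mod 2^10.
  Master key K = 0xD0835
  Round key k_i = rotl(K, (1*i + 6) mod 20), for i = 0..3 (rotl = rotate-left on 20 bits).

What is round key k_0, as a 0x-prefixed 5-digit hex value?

K = 0xD0835
k_0 = rotl(K, (1*0+6) mod 20) = rotl(K, 6) = 0x20D74

0x20D74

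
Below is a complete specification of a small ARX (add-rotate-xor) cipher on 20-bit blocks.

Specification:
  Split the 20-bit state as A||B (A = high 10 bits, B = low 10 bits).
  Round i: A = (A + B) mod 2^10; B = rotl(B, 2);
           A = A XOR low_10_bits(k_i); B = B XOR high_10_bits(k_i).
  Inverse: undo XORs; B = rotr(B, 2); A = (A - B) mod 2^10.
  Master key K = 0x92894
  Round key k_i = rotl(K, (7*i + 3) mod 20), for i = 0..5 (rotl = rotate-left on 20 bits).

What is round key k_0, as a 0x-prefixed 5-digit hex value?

K = 0x92894
k_0 = rotl(K, (7*0+3) mod 20) = rotl(K, 3) = 0x944A4

0x944A4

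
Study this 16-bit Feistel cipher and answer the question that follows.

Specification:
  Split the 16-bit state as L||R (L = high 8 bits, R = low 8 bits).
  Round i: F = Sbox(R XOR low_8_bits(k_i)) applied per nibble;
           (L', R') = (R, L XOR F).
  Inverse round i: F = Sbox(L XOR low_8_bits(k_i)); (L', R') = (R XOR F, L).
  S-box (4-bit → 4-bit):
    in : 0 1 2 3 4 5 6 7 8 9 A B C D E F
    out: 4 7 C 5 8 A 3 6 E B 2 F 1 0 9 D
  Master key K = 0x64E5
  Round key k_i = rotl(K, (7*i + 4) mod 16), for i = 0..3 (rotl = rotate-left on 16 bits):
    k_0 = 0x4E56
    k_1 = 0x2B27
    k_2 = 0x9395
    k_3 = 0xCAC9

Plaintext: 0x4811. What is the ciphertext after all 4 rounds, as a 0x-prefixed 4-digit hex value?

0xB3E8

s_0 = plaintext = 0x4811
s_1 = Round(s_0, k_0) = 0x11CE
s_2 = Round(s_1, k_1) = 0xCE8A
s_3 = Round(s_2, k_2) = 0x8AB3
s_4 = Round(s_3, k_3) = 0xB3E8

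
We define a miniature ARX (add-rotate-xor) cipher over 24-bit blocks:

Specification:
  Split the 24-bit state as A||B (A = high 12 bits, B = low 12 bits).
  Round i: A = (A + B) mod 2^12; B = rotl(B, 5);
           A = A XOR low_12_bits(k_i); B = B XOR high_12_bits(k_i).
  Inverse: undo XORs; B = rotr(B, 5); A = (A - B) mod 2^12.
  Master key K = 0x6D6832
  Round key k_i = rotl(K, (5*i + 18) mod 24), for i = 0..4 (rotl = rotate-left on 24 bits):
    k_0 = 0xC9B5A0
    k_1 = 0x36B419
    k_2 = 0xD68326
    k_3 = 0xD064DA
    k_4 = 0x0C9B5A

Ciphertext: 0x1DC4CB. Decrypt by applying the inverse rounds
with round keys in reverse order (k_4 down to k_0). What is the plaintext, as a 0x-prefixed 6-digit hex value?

s_0 = ciphertext = 0x1DC4CB
s_1 = InvRound(s_0, k_4) = 0x966120
s_2 = InvRound(s_1, k_3) = 0xA5B361
s_3 = InvRound(s_2, k_2) = 0x48D4F0
s_4 = InvRound(s_3, k_1) = 0x2D8DBC
s_5 = InvRound(s_4, k_0) = 0x3EF389

0x3EF389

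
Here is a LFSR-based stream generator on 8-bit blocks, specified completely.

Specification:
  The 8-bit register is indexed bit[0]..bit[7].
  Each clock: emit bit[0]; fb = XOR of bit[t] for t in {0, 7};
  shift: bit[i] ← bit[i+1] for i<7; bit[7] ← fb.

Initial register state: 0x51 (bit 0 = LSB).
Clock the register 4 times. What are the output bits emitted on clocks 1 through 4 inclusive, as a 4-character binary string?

reg_0 = 0x51
clock 1: out=1, reg = 0xA8
clock 2: out=0, reg = 0xD4
clock 3: out=0, reg = 0xEA
clock 4: out=0, reg = 0xF5

1000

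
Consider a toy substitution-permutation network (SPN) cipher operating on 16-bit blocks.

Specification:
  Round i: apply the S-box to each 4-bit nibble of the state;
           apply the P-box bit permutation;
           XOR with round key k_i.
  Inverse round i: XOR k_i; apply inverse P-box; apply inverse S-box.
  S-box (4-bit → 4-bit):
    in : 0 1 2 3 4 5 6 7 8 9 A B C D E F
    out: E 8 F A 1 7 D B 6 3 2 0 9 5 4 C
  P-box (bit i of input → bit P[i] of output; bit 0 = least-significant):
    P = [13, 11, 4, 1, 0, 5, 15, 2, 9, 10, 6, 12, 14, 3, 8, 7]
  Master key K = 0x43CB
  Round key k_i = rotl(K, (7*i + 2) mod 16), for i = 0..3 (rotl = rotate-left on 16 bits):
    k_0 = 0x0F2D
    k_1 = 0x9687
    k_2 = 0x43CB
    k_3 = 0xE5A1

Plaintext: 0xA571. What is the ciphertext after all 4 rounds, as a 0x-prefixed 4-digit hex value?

s_0 = plaintext = 0xA571
s_1 = Round(s_0, k_0) = 0x0942
s_2 = Round(s_1, k_1) = 0xB91C
s_3 = Round(s_2, k_2) = 0x65CD
s_4 = Round(s_3, k_3) = 0x8274

0x8274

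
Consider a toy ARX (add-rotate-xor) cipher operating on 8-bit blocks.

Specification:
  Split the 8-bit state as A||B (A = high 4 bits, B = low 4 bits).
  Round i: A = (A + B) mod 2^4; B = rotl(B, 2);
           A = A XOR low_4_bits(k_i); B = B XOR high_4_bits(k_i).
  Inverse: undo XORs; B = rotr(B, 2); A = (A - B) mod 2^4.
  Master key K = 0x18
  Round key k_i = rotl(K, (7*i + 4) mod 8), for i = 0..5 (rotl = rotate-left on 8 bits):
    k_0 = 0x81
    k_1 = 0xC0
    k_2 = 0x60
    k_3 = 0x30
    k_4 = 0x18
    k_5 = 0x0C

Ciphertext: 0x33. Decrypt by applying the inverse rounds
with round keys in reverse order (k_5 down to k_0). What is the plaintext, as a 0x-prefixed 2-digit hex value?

0x03

s_0 = ciphertext = 0x33
s_1 = InvRound(s_0, k_5) = 0x3C
s_2 = InvRound(s_1, k_4) = 0x47
s_3 = InvRound(s_2, k_3) = 0x31
s_4 = InvRound(s_3, k_2) = 0x6D
s_5 = InvRound(s_4, k_1) = 0x24
s_6 = InvRound(s_5, k_0) = 0x03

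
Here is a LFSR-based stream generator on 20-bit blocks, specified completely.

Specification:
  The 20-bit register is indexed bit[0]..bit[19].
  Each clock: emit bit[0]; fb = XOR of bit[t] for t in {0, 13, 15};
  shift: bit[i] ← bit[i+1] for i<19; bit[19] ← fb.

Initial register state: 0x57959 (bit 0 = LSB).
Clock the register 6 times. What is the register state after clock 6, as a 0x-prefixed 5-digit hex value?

reg_0 = 0x57959
clock 1: out=1, reg = 0x2BCAC
clock 2: out=0, reg = 0x15E56
clock 3: out=0, reg = 0x0AF2B
clock 4: out=1, reg = 0x85795
clock 5: out=1, reg = 0xC2BCA
clock 6: out=0, reg = 0xE15E5

0xE15E5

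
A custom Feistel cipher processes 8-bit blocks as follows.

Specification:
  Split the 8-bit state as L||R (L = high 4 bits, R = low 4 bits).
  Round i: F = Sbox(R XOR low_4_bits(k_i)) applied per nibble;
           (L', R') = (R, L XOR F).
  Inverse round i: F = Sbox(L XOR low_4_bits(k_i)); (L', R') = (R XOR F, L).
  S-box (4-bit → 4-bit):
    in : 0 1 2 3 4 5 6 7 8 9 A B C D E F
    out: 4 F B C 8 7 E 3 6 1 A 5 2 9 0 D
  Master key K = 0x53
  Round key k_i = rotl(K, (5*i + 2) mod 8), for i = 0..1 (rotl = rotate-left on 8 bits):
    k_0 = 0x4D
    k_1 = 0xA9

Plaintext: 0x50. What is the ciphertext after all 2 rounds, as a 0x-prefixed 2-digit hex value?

0xC7

s_0 = plaintext = 0x50
s_1 = Round(s_0, k_0) = 0x0C
s_2 = Round(s_1, k_1) = 0xC7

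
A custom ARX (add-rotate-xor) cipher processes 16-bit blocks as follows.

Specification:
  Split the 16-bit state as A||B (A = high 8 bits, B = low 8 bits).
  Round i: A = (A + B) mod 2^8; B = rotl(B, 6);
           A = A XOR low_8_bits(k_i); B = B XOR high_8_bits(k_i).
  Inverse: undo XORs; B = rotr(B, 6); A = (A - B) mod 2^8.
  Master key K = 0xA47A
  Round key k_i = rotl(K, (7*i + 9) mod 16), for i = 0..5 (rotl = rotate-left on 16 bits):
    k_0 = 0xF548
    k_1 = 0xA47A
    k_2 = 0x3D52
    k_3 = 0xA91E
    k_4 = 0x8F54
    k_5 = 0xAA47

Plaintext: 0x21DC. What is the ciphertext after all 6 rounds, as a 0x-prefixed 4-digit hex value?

0x2933

s_0 = plaintext = 0x21DC
s_1 = Round(s_0, k_0) = 0xB5C2
s_2 = Round(s_1, k_1) = 0x0D14
s_3 = Round(s_2, k_2) = 0x7338
s_4 = Round(s_3, k_3) = 0xB5A7
s_5 = Round(s_4, k_4) = 0x0866
s_6 = Round(s_5, k_5) = 0x2933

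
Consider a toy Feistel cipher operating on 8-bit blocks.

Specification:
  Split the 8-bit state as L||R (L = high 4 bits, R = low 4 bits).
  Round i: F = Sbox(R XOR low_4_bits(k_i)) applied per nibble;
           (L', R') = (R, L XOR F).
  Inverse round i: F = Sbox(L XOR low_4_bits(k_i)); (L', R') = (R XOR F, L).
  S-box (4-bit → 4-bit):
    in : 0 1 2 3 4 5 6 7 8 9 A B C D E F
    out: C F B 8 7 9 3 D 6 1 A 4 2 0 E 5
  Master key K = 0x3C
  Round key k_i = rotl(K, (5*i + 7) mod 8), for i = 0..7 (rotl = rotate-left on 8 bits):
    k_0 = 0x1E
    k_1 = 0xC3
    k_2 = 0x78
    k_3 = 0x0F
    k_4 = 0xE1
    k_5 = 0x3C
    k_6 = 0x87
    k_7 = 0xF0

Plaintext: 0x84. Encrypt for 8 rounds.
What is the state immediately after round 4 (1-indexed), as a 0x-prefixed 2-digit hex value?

0xA2

s_0 = plaintext = 0x84
s_1 = Round(s_0, k_0) = 0x42
s_2 = Round(s_1, k_1) = 0x2B
s_3 = Round(s_2, k_2) = 0xBA
s_4 = Round(s_3, k_3) = 0xA2
s_5 = Round(s_4, k_4) = 0x22
s_6 = Round(s_5, k_5) = 0x2C
s_7 = Round(s_6, k_6) = 0xC6
s_8 = Round(s_7, k_7) = 0x6F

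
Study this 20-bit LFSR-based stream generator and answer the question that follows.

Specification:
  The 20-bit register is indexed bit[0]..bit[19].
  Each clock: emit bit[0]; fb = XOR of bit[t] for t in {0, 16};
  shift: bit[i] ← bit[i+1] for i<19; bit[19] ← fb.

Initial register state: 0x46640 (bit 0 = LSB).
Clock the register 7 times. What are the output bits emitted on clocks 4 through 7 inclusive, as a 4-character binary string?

0001

reg_0 = 0x46640
clock 1: out=0, reg = 0x23320
clock 2: out=0, reg = 0x11990
clock 3: out=0, reg = 0x88CC8
clock 4: out=0, reg = 0x44664
clock 5: out=0, reg = 0x22332
clock 6: out=0, reg = 0x11199
clock 7: out=1, reg = 0x088CC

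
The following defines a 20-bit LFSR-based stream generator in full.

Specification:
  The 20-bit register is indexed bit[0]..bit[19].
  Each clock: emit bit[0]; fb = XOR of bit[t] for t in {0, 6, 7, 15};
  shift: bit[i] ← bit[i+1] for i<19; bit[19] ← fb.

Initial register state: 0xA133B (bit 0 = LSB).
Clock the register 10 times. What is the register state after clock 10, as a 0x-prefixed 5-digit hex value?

reg_0 = 0xA133B
clock 1: out=1, reg = 0xD099D
clock 2: out=1, reg = 0x684CE
clock 3: out=0, reg = 0xB4267
clock 4: out=1, reg = 0x5A133
clock 5: out=1, reg = 0x2D099
clock 6: out=1, reg = 0x9684C
clock 7: out=0, reg = 0xCB426
clock 8: out=0, reg = 0xE5A13
clock 9: out=1, reg = 0xF2D09
clock 10: out=1, reg = 0xF9684

0xF9684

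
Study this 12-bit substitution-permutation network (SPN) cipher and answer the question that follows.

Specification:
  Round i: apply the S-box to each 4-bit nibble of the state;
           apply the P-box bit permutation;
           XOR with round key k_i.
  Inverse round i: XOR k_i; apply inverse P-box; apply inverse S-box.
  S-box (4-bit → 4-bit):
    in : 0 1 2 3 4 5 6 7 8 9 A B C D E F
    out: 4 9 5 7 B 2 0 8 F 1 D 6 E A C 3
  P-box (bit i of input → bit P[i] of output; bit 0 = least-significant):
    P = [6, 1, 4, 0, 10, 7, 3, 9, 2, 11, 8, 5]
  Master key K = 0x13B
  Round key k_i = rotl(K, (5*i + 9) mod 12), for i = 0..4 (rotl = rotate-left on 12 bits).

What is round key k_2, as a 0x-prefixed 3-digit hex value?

0xD89

K = 0x13B
k_0 = rotl(K, (5*0+9) mod 12) = rotl(K, 9) = 0x627
k_1 = rotl(K, (5*1+9) mod 12) = rotl(K, 2) = 0x4EC
k_2 = rotl(K, (5*2+9) mod 12) = rotl(K, 7) = 0xD89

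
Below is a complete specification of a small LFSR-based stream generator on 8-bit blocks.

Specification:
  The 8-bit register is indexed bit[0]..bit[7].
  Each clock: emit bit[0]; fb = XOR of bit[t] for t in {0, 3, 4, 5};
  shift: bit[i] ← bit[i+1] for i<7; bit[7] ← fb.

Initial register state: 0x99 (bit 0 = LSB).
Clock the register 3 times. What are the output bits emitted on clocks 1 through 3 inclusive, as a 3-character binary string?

reg_0 = 0x99
clock 1: out=1, reg = 0xCC
clock 2: out=0, reg = 0xE6
clock 3: out=0, reg = 0xF3

100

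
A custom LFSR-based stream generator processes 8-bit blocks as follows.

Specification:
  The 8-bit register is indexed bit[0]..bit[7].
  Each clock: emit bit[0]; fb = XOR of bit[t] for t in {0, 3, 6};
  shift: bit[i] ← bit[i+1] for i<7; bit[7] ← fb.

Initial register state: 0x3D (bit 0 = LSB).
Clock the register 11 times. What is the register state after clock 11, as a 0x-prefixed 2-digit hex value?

0xD6

reg_0 = 0x3D
clock 1: out=1, reg = 0x1E
clock 2: out=0, reg = 0x8F
clock 3: out=1, reg = 0x47
clock 4: out=1, reg = 0x23
clock 5: out=1, reg = 0x91
clock 6: out=1, reg = 0xC8
clock 7: out=0, reg = 0x64
clock 8: out=0, reg = 0xB2
clock 9: out=0, reg = 0x59
clock 10: out=1, reg = 0xAC
clock 11: out=0, reg = 0xD6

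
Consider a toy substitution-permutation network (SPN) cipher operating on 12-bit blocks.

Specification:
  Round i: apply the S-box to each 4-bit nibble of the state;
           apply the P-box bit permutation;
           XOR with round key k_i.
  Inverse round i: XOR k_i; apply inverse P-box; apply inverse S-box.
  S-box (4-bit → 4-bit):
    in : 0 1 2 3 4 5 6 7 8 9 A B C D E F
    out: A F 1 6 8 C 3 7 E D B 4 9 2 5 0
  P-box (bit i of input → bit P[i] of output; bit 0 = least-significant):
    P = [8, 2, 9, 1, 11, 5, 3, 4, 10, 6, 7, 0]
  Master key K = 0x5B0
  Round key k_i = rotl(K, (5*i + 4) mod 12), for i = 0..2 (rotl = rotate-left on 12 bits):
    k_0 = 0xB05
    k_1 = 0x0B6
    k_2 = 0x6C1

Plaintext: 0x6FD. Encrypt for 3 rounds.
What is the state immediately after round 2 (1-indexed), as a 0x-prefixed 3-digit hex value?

0x3A0

s_0 = plaintext = 0x6FD
s_1 = Round(s_0, k_0) = 0xF41
s_2 = Round(s_1, k_1) = 0x3A0
s_3 = Round(s_2, k_2) = 0xE37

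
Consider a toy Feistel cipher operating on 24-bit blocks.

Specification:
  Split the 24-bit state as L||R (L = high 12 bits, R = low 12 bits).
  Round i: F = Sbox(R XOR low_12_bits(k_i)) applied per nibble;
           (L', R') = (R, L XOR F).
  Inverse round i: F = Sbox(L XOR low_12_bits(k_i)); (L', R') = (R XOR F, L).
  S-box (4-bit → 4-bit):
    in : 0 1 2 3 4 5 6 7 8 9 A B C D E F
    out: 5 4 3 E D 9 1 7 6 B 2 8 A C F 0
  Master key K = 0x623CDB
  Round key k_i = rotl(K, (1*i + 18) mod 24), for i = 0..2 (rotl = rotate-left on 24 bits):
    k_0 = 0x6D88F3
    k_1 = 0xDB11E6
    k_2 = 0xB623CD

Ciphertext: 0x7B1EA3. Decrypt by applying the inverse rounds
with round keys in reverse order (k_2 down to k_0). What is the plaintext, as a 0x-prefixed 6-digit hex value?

0x9FA451

s_0 = ciphertext = 0x7B1EA3
s_1 = InvRound(s_0, k_2) = 0x3D97B1
s_2 = InvRound(s_1, k_1) = 0x4513D9
s_3 = InvRound(s_2, k_0) = 0x9FA451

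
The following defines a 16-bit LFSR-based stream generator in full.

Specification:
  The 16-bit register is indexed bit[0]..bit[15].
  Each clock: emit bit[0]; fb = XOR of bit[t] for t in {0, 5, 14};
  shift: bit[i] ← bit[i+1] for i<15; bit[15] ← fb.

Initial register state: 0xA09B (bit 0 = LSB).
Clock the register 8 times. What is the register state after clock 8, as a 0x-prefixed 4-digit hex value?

0x79A0

reg_0 = 0xA09B
clock 1: out=1, reg = 0xD04D
clock 2: out=1, reg = 0x6826
clock 3: out=0, reg = 0x3413
clock 4: out=1, reg = 0x9A09
clock 5: out=1, reg = 0xCD04
clock 6: out=0, reg = 0xE682
clock 7: out=0, reg = 0xF341
clock 8: out=1, reg = 0x79A0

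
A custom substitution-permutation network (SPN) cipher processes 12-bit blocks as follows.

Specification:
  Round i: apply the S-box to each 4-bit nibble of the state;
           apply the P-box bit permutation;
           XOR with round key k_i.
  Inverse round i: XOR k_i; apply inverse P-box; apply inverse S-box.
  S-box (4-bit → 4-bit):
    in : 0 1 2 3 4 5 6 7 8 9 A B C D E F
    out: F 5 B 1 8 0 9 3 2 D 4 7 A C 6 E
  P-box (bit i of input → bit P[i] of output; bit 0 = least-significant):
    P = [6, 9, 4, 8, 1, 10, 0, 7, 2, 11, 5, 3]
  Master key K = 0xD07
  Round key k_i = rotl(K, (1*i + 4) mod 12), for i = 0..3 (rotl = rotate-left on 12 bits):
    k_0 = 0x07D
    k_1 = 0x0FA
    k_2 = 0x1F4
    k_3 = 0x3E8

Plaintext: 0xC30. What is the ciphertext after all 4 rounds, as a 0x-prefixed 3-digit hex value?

s_0 = plaintext = 0xC30
s_1 = Round(s_0, k_0) = 0xB27
s_2 = Round(s_1, k_1) = 0xE1C
s_3 = Round(s_2, k_2) = 0xAD7
s_4 = Round(s_3, k_3) = 0x109

0x109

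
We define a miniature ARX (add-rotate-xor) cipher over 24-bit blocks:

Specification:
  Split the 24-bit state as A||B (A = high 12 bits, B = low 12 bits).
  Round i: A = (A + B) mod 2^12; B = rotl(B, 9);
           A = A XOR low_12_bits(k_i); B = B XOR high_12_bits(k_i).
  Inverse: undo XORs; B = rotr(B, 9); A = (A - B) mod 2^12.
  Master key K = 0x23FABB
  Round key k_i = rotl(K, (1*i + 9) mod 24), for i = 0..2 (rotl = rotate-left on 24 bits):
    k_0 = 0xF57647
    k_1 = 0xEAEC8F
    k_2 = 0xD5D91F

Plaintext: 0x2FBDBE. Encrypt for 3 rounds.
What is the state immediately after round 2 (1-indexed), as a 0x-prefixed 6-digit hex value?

s_0 = plaintext = 0x2FBDBE
s_1 = Round(s_0, k_0) = 0x6FE2E0
s_2 = Round(s_1, k_1) = 0x551EF2
s_3 = Round(s_2, k_2) = 0xD5C883

0x551EF2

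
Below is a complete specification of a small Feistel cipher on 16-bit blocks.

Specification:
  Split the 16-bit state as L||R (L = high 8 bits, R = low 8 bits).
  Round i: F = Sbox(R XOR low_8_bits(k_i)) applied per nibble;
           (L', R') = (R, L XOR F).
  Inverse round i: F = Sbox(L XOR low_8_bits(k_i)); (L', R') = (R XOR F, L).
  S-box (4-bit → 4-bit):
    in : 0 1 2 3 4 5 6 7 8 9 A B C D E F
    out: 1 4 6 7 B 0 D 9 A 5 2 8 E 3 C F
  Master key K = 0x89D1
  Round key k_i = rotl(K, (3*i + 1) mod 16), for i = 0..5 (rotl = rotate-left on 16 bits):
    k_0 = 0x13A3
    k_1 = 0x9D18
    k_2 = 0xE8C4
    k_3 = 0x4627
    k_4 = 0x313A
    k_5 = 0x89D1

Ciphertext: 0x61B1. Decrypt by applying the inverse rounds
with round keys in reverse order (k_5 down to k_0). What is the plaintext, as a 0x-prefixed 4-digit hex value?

0x6B60

s_0 = ciphertext = 0x61B1
s_1 = InvRound(s_0, k_5) = 0x3061
s_2 = InvRound(s_1, k_4) = 0x7330
s_3 = InvRound(s_2, k_3) = 0x3B73
s_4 = InvRound(s_3, k_2) = 0x8C3B
s_5 = InvRound(s_4, k_1) = 0x608C
s_6 = InvRound(s_5, k_0) = 0x6B60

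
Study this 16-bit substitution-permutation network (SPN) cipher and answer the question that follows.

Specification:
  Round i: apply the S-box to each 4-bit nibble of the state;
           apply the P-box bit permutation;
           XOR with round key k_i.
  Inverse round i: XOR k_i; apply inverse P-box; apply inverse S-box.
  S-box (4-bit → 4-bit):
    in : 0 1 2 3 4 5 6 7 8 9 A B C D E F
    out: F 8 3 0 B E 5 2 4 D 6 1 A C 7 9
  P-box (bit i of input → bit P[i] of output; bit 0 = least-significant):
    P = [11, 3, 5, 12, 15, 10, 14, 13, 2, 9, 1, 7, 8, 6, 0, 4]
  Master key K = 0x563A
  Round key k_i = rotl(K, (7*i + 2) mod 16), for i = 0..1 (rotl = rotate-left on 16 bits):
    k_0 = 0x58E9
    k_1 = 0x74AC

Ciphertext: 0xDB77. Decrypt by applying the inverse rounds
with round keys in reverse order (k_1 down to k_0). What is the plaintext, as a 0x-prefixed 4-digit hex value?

s_0 = ciphertext = 0xDB77
s_1 = InvRound(s_0, k_1) = 0x0542
s_2 = InvRound(s_1, k_0) = 0x6DA0

0x6DA0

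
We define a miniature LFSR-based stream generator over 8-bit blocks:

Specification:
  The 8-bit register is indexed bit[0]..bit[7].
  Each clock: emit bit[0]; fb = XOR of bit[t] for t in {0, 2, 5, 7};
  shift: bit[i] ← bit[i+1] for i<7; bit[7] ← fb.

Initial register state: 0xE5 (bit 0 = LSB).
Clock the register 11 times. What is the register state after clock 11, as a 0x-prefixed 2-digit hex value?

reg_0 = 0xE5
clock 1: out=1, reg = 0x72
clock 2: out=0, reg = 0xB9
clock 3: out=1, reg = 0xDC
clock 4: out=0, reg = 0x6E
clock 5: out=0, reg = 0x37
clock 6: out=1, reg = 0x9B
clock 7: out=1, reg = 0x4D
clock 8: out=1, reg = 0x26
clock 9: out=0, reg = 0x13
clock 10: out=1, reg = 0x89
clock 11: out=1, reg = 0x44

0x44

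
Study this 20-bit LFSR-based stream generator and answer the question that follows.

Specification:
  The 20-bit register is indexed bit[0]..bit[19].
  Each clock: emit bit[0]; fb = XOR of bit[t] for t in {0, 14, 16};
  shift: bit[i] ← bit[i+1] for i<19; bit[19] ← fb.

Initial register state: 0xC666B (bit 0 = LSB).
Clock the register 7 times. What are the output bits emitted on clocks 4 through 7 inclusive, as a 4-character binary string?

1011

reg_0 = 0xC666B
clock 1: out=1, reg = 0x63335
clock 2: out=1, reg = 0xB199A
clock 3: out=0, reg = 0xD8CCD
clock 4: out=1, reg = 0x6C666
clock 5: out=0, reg = 0xB6333
clock 6: out=1, reg = 0xDB199
clock 7: out=1, reg = 0x6D8CC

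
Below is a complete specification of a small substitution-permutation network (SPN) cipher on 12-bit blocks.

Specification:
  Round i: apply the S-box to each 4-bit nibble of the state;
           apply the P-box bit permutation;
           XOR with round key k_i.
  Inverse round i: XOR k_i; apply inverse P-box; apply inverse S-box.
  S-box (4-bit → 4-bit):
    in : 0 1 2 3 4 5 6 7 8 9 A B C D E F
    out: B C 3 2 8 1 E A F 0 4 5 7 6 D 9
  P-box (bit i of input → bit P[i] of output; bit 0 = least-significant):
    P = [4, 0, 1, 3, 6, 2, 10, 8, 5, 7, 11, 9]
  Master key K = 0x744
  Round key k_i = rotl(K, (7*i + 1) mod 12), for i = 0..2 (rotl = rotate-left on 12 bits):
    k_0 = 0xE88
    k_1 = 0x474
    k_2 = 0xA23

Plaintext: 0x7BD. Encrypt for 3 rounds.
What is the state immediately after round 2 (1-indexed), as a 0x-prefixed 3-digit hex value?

0xFC6

s_0 = plaintext = 0x7BD
s_1 = Round(s_0, k_0) = 0x84B
s_2 = Round(s_1, k_1) = 0xFC6
s_3 = Round(s_2, k_2) = 0xC4C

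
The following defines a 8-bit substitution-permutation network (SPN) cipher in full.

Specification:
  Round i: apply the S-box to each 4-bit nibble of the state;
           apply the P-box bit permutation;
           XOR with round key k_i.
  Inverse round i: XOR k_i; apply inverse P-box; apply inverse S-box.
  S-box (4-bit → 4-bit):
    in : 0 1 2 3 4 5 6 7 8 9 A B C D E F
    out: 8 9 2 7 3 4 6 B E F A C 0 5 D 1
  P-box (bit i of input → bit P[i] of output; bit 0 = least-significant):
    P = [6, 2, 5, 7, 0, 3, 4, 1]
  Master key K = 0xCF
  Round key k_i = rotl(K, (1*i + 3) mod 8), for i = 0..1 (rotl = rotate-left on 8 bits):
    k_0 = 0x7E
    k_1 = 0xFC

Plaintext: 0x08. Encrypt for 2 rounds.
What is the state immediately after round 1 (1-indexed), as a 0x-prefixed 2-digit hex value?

s_0 = plaintext = 0x08
s_1 = Round(s_0, k_0) = 0xD8
s_2 = Round(s_1, k_1) = 0x49

0xD8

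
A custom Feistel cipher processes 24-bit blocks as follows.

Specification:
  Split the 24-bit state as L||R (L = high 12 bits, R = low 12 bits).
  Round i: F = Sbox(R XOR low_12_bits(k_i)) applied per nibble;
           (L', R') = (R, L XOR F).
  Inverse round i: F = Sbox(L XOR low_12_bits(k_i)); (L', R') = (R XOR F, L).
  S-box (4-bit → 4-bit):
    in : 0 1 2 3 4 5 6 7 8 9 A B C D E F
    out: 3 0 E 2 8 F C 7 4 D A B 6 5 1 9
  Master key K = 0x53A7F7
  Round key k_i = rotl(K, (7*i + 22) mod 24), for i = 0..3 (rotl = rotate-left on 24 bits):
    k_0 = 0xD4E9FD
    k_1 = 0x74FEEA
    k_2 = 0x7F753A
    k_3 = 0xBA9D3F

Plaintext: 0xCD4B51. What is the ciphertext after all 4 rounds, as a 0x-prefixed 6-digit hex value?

0x6CB61D

s_0 = plaintext = 0xCD4B51
s_1 = Round(s_0, k_0) = 0xB51272
s_2 = Round(s_1, k_1) = 0x272D85
s_3 = Round(s_2, k_2) = 0xD856CB
s_4 = Round(s_3, k_3) = 0x6CB61D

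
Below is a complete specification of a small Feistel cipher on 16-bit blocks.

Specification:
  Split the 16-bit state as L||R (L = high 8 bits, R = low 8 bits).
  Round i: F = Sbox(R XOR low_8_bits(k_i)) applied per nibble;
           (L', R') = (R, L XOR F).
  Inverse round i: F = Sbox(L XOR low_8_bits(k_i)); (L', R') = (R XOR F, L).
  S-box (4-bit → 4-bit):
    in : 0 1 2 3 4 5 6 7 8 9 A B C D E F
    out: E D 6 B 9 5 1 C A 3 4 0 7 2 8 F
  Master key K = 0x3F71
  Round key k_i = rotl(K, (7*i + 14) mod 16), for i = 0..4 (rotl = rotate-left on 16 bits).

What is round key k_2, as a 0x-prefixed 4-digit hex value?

0x13F7

K = 0x3F71
k_0 = rotl(K, (7*0+14) mod 16) = rotl(K, 14) = 0x4FDC
k_1 = rotl(K, (7*1+14) mod 16) = rotl(K, 5) = 0xEE27
k_2 = rotl(K, (7*2+14) mod 16) = rotl(K, 12) = 0x13F7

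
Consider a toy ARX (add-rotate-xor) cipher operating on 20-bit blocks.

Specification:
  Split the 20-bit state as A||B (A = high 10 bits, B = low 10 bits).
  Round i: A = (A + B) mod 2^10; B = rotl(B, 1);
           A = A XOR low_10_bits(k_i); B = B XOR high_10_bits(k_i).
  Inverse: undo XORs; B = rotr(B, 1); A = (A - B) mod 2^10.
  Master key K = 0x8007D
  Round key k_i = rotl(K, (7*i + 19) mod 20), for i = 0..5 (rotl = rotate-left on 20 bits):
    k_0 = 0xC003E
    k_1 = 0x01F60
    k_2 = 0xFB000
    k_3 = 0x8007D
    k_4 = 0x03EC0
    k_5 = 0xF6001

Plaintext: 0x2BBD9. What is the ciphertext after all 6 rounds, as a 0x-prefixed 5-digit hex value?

s_0 = plaintext = 0x2BBD9
s_1 = Round(s_0, k_0) = 0x2E4B3
s_2 = Round(s_1, k_1) = 0x83161
s_3 = Round(s_2, k_2) = 0xDB52E
s_4 = Round(s_3, k_3) = 0x3985C
s_5 = Round(s_4, k_4) = 0xE08B7
s_6 = Round(s_5, k_5) = 0x0E2B6

0x0E2B6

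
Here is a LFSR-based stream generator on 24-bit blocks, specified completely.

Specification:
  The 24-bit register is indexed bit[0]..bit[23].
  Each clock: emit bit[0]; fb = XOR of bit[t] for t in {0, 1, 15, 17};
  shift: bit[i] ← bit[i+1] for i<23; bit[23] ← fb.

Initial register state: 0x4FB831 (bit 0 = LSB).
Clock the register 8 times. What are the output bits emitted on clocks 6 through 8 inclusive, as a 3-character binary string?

reg_0 = 0x4FB831
clock 1: out=1, reg = 0xA7DC18
clock 2: out=0, reg = 0x53EE0C
clock 3: out=0, reg = 0x29F706
clock 4: out=0, reg = 0x14FB83
clock 5: out=1, reg = 0x8A7DC1
clock 6: out=1, reg = 0x453EE0
clock 7: out=0, reg = 0x229F70
clock 8: out=0, reg = 0x114FB8

100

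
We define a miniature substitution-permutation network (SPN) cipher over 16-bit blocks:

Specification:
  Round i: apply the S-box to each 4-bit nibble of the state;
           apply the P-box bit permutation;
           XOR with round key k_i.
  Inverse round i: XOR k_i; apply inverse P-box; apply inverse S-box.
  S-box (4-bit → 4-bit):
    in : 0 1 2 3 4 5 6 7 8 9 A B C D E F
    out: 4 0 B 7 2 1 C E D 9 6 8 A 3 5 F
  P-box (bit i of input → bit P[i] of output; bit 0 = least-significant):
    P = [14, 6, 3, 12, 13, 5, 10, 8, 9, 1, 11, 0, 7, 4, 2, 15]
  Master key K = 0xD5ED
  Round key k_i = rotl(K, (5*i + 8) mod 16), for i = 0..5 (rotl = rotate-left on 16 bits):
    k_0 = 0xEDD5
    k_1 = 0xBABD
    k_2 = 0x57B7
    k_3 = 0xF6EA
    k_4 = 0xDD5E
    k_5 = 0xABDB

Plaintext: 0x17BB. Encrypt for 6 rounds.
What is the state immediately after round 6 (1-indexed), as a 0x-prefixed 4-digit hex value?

0xD6E2

s_0 = plaintext = 0x17BB
s_1 = Round(s_0, k_0) = 0xF4D6
s_2 = Round(s_1, k_1) = 0x0A03
s_3 = Round(s_2, k_2) = 0x1BF9
s_4 = Round(s_3, k_3) = 0x83CB
s_5 = Round(s_4, k_4) = 0x46F8
s_6 = Round(s_5, k_5) = 0xD6E2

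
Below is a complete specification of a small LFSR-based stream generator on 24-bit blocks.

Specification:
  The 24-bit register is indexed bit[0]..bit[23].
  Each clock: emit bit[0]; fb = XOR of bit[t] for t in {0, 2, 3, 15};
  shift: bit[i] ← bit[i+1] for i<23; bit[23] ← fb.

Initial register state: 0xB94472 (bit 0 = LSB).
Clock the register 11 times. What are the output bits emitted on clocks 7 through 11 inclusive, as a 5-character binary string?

reg_0 = 0xB94472
clock 1: out=0, reg = 0x5CA239
clock 2: out=1, reg = 0xAE511C
clock 3: out=0, reg = 0x57288E
clock 4: out=0, reg = 0x2B9447
clock 5: out=1, reg = 0x95CA23
clock 6: out=1, reg = 0x4AE511
clock 7: out=1, reg = 0x257288
clock 8: out=0, reg = 0x92B944
clock 9: out=0, reg = 0x495CA2
clock 10: out=0, reg = 0x24AE51
clock 11: out=1, reg = 0x125728

10001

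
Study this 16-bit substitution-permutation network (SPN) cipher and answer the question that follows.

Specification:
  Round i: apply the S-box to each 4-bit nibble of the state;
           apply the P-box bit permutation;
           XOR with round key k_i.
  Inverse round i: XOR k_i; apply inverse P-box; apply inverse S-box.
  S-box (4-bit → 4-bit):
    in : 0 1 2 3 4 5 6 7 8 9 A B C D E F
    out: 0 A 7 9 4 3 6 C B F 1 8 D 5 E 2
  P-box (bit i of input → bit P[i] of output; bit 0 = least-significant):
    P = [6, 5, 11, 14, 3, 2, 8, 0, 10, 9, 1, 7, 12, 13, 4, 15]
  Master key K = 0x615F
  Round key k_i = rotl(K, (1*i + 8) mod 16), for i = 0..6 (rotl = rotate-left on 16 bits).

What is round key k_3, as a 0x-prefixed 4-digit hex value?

K = 0x615F
k_0 = rotl(K, (1*0+8) mod 16) = rotl(K, 8) = 0x5F61
k_1 = rotl(K, (1*1+8) mod 16) = rotl(K, 9) = 0xBEC2
k_2 = rotl(K, (1*2+8) mod 16) = rotl(K, 10) = 0x7D85
k_3 = rotl(K, (1*3+8) mod 16) = rotl(K, 11) = 0xFB0A

0xFB0A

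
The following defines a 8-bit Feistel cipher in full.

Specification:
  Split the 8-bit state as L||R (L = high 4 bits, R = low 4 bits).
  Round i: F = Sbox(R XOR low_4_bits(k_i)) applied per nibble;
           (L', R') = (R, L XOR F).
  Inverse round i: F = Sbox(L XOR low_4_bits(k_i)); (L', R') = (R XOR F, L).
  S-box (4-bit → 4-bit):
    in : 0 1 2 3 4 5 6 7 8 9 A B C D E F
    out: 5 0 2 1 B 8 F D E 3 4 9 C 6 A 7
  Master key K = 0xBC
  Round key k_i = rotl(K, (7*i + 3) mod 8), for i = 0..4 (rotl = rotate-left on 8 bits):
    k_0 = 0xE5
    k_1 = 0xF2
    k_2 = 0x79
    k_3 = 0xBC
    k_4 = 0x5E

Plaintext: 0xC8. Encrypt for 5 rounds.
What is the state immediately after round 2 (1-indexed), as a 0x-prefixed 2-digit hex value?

0xA6

s_0 = plaintext = 0xC8
s_1 = Round(s_0, k_0) = 0x8A
s_2 = Round(s_1, k_1) = 0xA6
s_3 = Round(s_2, k_2) = 0x6D
s_4 = Round(s_3, k_3) = 0xD6
s_5 = Round(s_4, k_4) = 0x63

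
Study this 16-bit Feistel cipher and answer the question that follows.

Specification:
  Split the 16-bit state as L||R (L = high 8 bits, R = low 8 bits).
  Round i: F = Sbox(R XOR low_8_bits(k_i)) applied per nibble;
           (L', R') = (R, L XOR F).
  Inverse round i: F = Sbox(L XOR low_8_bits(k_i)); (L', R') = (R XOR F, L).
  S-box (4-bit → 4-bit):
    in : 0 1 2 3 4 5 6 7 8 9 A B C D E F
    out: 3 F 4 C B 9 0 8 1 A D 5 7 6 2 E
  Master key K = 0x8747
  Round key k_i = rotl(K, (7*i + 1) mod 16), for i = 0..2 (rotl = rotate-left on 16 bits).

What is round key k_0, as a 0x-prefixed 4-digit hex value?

K = 0x8747
k_0 = rotl(K, (7*0+1) mod 16) = rotl(K, 1) = 0x0E8F

0x0E8F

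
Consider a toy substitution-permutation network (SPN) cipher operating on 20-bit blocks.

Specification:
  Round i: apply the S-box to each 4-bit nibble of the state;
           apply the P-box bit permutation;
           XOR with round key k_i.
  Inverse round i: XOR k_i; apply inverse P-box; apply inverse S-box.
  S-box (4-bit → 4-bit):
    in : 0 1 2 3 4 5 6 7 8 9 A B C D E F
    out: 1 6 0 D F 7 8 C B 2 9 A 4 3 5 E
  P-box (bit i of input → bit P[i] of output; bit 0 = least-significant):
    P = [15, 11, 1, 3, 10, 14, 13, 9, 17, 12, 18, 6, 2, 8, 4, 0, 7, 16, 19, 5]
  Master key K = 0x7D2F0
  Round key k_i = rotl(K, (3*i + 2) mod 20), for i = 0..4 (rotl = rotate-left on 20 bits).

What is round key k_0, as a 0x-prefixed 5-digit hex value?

K = 0x7D2F0
k_0 = rotl(K, (3*0+2) mod 20) = rotl(K, 2) = 0xF4BC1

0xF4BC1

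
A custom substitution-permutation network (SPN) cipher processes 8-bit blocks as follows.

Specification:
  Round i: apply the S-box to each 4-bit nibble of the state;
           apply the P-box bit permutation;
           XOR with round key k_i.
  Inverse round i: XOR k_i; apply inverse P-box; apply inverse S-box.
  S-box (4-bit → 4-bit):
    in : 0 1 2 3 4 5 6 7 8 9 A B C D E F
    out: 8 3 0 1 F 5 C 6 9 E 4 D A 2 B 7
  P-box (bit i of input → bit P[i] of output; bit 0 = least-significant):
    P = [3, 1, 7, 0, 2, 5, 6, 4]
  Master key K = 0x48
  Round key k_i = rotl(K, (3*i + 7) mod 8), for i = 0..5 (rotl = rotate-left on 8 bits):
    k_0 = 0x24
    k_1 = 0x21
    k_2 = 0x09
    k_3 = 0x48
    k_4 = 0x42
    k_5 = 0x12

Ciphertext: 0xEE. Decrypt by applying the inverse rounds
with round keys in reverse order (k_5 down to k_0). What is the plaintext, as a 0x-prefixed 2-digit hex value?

s_0 = ciphertext = 0xEE
s_1 = InvRound(s_0, k_5) = 0x45
s_2 = InvRound(s_1, k_4) = 0x3C
s_3 = InvRound(s_2, k_3) = 0x42
s_4 = InvRound(s_3, k_2) = 0xAE
s_5 = InvRound(s_4, k_1) = 0x34
s_6 = InvRound(s_5, k_0) = 0x02

0x02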